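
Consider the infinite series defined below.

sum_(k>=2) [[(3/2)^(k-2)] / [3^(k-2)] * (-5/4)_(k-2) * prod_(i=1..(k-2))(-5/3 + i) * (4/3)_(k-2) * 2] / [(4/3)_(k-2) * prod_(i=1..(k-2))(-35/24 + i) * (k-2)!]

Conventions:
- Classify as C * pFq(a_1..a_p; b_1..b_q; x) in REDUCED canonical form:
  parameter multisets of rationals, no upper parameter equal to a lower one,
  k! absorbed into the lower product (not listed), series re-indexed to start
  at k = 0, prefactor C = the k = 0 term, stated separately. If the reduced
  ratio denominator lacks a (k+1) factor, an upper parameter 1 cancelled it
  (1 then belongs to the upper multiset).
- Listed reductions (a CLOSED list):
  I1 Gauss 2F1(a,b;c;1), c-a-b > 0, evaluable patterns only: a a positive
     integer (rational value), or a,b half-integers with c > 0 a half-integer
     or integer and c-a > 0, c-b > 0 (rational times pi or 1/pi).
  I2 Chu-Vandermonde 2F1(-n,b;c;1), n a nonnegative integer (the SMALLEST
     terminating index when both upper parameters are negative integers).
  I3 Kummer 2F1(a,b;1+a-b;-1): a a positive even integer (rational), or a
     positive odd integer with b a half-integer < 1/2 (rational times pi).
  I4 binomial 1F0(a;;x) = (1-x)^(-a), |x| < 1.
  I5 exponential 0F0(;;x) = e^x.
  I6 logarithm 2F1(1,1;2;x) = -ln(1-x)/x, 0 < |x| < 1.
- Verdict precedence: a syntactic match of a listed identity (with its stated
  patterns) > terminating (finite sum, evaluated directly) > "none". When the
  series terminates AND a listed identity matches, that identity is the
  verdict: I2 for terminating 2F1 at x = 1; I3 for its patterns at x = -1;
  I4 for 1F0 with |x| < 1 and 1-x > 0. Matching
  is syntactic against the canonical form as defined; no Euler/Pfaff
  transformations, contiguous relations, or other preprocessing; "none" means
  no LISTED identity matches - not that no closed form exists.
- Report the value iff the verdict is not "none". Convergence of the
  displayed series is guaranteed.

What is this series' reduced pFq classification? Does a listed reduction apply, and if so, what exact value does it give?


x = 1/2 here; the reduced form reads 2F1, upper {-5/4, -2/3}, lower {-11/24}, C = 2. Verdict: none. A 2F1 with upper {-5/4, -2/3} fits none of I1-I6 at x = 1/2; the sum runs forever.

Key step: t_0 = 2 here, and the parameter 4/3 appears in both the upper and lower lists and cancels.
Ratio: r(k) = (1/2) * (k-5/4) (k-2/3) / [(k-11/24) (k+1)] - poly over poly, x = (1/2) from leading terms; C = 2 at k = 0.


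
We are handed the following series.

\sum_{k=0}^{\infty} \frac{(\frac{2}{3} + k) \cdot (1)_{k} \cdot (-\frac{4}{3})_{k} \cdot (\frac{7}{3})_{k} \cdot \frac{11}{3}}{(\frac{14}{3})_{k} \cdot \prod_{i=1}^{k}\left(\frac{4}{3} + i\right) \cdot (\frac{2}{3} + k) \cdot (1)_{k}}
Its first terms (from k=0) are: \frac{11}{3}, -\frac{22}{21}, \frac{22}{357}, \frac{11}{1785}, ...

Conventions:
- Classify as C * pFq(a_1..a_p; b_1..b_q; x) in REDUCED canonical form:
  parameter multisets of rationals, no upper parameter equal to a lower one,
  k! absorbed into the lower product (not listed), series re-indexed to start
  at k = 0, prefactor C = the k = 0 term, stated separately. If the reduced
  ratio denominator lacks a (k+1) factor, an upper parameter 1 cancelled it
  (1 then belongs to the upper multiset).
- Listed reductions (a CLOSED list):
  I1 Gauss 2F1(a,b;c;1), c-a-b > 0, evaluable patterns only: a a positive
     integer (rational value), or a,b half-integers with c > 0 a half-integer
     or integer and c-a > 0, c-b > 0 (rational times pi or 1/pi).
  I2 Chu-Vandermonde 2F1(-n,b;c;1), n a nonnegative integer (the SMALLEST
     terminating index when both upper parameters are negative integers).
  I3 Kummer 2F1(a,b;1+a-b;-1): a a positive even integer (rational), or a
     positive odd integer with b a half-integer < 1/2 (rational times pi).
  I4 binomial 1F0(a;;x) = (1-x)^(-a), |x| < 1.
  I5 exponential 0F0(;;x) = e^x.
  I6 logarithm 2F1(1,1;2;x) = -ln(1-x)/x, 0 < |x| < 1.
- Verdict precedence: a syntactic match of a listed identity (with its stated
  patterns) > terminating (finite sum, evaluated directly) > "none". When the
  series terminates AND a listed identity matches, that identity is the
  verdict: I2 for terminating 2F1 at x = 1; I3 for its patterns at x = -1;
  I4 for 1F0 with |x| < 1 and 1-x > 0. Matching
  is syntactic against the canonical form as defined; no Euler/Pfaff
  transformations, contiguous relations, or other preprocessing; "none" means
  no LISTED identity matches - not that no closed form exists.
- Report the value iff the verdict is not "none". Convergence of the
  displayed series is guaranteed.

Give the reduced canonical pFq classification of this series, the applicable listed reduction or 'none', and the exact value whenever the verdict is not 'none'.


With C = \frac{11}{3}: the canonical form is 2F1(-\frac{4}{3}, 1; \frac{14}{3}; 1). Verdict: the Gauss summation I1 matches (x = 1: the Gamma ratio telescopes since c-a-b = 5 > 0 and a = 1 in Z>0). Its exact value is \frac{121}{45}.

Key step: t_0 = \frac{11}{3} here, and the lower running product (C = 11/3, x = 1) is a rising factorial.
Step ratio: r(k) = 1 * (k-\frac{4}{3}) (k+1) / [(k+\frac{14}{3}) (k+1)] ; factor over Q: parameters, x = 1, and C = \frac{11}{3}.


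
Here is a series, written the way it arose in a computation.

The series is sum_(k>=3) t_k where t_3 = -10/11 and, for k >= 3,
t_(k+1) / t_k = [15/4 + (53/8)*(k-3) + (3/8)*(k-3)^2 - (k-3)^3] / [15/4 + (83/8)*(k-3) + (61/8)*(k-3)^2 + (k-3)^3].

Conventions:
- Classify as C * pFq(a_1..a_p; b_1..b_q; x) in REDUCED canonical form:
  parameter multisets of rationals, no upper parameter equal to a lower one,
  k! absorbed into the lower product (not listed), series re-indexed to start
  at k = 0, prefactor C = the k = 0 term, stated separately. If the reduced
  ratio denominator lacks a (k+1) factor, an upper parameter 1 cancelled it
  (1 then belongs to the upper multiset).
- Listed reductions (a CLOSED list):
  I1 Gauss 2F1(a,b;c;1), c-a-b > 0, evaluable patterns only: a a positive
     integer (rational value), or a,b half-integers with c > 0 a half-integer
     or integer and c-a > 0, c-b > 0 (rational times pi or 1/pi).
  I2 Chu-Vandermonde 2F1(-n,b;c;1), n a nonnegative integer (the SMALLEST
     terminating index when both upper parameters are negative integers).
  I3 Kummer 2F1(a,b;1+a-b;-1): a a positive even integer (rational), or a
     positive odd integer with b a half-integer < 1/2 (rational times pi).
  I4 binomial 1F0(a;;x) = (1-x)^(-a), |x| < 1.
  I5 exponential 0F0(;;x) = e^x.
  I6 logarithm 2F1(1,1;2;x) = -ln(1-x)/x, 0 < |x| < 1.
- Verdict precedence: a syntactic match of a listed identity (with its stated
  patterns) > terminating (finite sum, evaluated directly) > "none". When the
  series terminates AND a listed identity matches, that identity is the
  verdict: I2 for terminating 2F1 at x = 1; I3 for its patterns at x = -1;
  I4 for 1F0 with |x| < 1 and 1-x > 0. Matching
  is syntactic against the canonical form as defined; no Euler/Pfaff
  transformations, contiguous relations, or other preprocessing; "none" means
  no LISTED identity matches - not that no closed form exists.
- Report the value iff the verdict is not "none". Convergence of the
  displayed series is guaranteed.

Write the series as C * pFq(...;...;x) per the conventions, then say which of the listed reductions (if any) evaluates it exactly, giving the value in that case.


x = -1 here; the reduced form reads 2F1, upper {-3, 2}, lower {6}, C = -10/11. Verdict: Kummer's theorem (I3) applies (x = -1; c = 6 equals 1+a-b for upper {-3, 2}: listed pattern). Its exact value is -25/11.

First insight: x = (-1) and the parameter 5/8 appears in both the upper and lower lists and cancels.
Adjacent-term ratio: r(k) = (-1) * (k-3) (k+2) / [(k+6) (k+1)] - rational in k. x = (-1); t_0 = -10/11; negate the roots.


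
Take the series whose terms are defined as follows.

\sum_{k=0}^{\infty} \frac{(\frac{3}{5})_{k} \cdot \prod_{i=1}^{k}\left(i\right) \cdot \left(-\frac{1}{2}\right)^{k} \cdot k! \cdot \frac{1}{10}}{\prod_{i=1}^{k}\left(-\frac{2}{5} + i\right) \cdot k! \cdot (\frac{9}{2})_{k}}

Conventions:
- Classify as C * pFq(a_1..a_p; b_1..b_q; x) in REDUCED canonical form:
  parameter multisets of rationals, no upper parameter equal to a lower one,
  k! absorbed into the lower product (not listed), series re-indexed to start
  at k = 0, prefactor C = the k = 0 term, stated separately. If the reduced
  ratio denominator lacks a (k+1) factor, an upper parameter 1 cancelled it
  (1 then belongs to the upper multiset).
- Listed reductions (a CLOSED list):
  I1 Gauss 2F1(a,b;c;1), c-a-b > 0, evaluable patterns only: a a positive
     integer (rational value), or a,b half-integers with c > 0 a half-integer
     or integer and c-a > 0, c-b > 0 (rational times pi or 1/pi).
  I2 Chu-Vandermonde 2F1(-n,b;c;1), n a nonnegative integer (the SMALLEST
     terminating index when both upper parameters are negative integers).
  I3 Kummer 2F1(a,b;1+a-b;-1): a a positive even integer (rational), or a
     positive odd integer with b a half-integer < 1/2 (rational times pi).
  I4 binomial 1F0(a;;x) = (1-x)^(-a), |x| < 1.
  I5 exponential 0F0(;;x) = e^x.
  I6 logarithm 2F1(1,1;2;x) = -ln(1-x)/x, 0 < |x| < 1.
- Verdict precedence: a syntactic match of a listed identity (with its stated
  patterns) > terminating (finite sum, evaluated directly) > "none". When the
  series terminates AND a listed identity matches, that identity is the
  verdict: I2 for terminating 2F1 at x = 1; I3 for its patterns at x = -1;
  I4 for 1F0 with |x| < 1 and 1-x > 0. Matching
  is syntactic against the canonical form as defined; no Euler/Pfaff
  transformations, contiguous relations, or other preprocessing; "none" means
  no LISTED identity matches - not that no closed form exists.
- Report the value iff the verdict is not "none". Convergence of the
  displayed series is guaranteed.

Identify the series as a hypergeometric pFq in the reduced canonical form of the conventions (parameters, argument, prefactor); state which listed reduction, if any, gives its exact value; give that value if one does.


Reduced: x = -\frac{1}{2}, 2F1, upper = {1, 1}, lower = {\frac{9}{2}}, C = \frac{1}{10}. Verdict: no listed reduction: x = -\frac{1}{2} and upper {1, 1} fail every I1-I6 pattern.

First insight: t_0 being \frac{1}{10}, the lower running product (C = 1/10) is a rising factorial.
Ratio: r(k) = -\frac{1}{2} * (k+1) (k+1) / [(k+\frac{9}{2}) (k+1)] - poly over poly, x = -\frac{1}{2} from leading terms; C = \frac{1}{10} at k = 0.


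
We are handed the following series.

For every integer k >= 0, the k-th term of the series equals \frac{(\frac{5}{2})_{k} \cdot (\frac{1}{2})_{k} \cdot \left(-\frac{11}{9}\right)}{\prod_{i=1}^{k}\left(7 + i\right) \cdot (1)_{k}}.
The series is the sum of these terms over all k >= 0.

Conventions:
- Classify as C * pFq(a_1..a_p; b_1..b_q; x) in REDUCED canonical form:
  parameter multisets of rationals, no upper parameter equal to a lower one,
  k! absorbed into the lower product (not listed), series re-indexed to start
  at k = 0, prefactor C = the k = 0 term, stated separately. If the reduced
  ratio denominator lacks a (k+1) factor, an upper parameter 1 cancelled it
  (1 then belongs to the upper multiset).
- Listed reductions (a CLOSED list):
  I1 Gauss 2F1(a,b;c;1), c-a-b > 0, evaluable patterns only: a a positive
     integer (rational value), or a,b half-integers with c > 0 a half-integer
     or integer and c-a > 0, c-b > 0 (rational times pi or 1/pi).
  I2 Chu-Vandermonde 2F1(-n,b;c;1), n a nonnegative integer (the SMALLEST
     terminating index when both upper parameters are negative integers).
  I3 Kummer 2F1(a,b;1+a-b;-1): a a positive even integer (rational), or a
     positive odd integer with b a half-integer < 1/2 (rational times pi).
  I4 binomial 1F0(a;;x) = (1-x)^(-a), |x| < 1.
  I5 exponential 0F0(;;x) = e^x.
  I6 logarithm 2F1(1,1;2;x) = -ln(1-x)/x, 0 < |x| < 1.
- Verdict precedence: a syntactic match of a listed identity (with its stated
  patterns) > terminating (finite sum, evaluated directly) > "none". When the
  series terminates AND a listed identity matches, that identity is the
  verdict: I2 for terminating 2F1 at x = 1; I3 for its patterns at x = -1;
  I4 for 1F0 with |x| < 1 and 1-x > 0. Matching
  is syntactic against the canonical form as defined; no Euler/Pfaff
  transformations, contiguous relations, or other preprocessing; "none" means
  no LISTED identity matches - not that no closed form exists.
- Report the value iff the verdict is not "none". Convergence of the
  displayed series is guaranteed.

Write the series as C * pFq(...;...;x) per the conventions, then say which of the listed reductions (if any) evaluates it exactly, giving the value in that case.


Prefactor -\frac{11}{9}, argument 1: 2F1 with upper {\frac{1}{2}, \frac{5}{2}} over lower {8}. Verdict: Gauss (I1, half-integer pattern) matches (x = 1; upper {\frac{1}{2}, \frac{5}{2}} half-integers, c = 8 in the evaluable pattern). Its exact value is \left(-\frac{524288}{110565}\right) / \pi.

Key observation: t_0 = -\frac{11}{9} here, and the lower running product (C = -11/9, x = 1) is a rising factorial.
Step ratio: r(k) = 1 * (k+\frac{1}{2}) (k+\frac{5}{2}) / [(k+8) (k+1)] ; factor over Q: parameters, x = 1, and C = -\frac{11}{9}.


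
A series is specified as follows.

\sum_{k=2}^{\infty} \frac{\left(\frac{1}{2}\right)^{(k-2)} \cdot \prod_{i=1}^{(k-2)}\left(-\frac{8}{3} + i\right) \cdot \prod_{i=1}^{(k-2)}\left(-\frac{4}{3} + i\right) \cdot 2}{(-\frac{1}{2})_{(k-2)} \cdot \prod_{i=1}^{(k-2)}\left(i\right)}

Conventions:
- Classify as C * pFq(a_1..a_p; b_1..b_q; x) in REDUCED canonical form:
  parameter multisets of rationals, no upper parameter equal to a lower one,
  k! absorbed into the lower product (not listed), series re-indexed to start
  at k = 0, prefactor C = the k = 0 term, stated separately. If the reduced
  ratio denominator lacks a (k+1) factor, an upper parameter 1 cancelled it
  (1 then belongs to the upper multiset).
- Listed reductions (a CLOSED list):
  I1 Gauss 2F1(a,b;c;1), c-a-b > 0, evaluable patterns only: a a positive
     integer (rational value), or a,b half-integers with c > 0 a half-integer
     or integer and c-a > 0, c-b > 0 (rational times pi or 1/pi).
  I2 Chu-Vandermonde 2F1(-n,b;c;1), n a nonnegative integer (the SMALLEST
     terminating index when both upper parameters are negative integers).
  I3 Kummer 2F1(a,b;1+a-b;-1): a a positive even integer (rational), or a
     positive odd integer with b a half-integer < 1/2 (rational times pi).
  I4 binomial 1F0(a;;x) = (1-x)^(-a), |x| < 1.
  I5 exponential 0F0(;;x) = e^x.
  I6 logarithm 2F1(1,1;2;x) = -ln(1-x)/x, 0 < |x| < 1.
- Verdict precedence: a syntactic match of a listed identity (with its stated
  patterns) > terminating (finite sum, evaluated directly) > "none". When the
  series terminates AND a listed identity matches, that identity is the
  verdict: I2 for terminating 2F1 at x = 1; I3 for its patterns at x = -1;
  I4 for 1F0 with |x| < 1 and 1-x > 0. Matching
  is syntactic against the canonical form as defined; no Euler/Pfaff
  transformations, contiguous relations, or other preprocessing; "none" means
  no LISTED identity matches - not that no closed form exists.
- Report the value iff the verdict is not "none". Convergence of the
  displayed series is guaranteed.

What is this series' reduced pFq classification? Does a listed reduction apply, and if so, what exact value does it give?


Classification (C = 2): 2F1 with upper {-\frac{5}{3}, -\frac{1}{3}}, lower {-\frac{1}{2}}, argument x = \frac{1}{2}. Verdict: no listed reduction: x = \frac{1}{2} and upper {-\frac{5}{3}, -\frac{1}{3}} fail every I1-I6 pattern.

Structural cue: t_0 = 2 here, and the product of the first k integers (C = 2) is k!.
Step ratio: r(k) = \frac{1}{2} * (k-\frac{5}{3}) (k-\frac{1}{3}) / [(k-\frac{1}{2}) (k+1)] ; factor over Q: parameters, x = \frac{1}{2}, and C = 2.


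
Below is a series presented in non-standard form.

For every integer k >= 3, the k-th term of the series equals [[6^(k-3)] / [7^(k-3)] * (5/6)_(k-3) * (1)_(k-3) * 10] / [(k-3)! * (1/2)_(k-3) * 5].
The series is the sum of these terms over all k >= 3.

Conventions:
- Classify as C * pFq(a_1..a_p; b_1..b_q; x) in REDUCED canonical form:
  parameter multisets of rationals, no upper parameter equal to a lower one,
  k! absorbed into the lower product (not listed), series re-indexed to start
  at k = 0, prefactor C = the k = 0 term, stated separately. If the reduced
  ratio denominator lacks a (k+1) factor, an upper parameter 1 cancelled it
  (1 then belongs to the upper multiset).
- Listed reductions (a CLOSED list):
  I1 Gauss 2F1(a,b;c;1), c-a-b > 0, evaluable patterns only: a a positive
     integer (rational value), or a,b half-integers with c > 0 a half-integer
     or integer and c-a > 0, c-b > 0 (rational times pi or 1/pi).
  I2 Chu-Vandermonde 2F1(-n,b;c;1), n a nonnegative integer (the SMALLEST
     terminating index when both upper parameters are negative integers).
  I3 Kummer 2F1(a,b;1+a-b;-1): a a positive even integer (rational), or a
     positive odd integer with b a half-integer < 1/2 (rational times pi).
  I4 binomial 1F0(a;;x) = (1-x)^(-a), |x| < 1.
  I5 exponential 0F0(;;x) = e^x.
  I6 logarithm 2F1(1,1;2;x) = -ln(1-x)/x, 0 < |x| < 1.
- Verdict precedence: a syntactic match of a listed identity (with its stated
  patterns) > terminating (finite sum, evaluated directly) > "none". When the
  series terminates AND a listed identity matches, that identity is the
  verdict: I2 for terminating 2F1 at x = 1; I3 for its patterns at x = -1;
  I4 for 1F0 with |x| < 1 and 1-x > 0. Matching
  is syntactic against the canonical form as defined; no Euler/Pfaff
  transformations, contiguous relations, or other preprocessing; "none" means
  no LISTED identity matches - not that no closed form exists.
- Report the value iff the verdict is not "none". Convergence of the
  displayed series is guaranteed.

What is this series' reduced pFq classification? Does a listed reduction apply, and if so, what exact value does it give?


The series (x = 6/7) is 2F1: upper {5/6, 1}, lower {1/2}, prefactor 2. Verdict: no listed reduction: x = 6/7 and upper {5/6, 1} fail every I1-I6 pattern.

Key observation: t_0 = 2 here, and the constant factors (prefactor 2) combine into one prefactor.
Consecutive-term ratio: r(k) = (6/7) * (k+5/6) (k+1) / [(k+1/2) (k+1)] - rational in k. x = (6/7); t_0 = 2; negate the roots.


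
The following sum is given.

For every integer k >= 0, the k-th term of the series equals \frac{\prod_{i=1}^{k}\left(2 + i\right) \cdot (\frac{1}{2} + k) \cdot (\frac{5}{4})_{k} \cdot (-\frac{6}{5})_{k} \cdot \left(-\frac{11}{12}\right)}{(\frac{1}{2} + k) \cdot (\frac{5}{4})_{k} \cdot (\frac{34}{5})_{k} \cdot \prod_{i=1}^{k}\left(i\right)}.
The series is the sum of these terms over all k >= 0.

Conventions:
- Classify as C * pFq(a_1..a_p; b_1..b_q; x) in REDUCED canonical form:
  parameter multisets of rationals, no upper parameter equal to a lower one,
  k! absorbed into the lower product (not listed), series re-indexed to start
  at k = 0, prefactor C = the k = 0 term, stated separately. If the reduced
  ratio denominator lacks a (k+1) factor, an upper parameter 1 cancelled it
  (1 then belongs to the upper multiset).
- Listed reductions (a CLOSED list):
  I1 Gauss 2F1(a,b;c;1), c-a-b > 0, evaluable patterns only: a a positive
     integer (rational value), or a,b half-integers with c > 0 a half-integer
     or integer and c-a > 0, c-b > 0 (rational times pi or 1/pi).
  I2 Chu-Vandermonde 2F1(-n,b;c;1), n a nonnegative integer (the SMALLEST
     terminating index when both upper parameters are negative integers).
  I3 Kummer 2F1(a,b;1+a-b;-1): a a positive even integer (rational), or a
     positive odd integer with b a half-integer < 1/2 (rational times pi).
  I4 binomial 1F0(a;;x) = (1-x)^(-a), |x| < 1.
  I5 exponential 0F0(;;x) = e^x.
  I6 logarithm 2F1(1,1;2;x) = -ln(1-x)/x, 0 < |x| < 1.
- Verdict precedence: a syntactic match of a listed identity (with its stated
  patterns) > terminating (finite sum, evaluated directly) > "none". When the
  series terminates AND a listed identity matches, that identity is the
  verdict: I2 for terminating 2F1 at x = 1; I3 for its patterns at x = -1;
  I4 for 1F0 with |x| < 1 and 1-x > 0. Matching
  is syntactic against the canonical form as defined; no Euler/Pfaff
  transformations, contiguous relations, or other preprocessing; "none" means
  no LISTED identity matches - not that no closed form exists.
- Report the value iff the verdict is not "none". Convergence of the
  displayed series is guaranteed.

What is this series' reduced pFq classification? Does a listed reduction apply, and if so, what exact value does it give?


Reduced: x = 1, 2F1, upper = {-\frac{6}{5}, 3}, lower = {\frac{34}{5}}, C = -\frac{11}{12}. Verdict: the Gauss summation I1 fires (x = 1: the Gamma ratio telescopes since c-a-b = 5 > 0 and a = 3 in Z>0). Exact value: -\frac{6061}{13125}.

Structural cue: with t_0 = -\frac{11}{12}, the product of the first k integers (prefactor -11/12) is k!.
Consecutive-term ratio: r(k) = 1 * (k-\frac{6}{5}) (k+3) / [(k+\frac{34}{5}) (k+1)] ; factor over Q: parameters, x = 1, and C = -\frac{11}{12}.


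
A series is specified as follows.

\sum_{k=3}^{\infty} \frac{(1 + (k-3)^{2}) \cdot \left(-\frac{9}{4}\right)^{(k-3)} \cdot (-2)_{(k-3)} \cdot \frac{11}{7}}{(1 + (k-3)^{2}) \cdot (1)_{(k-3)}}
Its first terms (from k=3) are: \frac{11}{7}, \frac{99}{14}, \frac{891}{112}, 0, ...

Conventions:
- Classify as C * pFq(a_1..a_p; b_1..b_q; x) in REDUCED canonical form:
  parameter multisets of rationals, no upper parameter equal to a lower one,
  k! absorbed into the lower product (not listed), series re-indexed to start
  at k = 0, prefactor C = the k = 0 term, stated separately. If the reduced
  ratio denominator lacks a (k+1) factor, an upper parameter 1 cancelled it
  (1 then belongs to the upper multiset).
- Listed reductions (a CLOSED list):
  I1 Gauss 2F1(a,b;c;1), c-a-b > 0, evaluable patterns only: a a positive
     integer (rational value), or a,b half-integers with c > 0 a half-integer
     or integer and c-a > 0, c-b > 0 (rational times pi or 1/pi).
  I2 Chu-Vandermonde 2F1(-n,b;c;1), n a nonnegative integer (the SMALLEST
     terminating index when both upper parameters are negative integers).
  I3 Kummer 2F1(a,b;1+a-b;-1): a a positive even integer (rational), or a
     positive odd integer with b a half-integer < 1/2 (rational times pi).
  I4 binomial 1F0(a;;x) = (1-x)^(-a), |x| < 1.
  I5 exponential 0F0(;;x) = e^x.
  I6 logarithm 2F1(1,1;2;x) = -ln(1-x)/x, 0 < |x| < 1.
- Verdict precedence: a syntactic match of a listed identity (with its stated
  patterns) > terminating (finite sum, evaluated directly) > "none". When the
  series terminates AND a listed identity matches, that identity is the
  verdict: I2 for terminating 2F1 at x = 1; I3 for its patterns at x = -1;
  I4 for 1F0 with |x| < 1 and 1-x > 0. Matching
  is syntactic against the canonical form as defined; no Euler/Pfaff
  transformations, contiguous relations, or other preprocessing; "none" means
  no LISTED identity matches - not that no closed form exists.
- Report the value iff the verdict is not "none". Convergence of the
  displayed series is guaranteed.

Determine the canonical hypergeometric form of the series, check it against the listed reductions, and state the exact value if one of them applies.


Reduced: x = -\frac{9}{4}, 1F0, upper = {-2}, lower = {-}, C = \frac{11}{7}. Verdict: terminating - upper parameter -2 makes this a finite sum (last index 2), evaluated exactly. Value: \frac{1859}{112}.

Key observation: with t_0 = \frac{11}{7}, k^2 + 1 divides numerator and denominator alike; prefactor 11/7 after cancelling.
Adjacent-term ratio: r(k) = -\frac{9}{4} * (k-2) / [(k+1)] - poly over poly, x = -\frac{9}{4} from leading terms; C = \frac{11}{7} at k = 0.


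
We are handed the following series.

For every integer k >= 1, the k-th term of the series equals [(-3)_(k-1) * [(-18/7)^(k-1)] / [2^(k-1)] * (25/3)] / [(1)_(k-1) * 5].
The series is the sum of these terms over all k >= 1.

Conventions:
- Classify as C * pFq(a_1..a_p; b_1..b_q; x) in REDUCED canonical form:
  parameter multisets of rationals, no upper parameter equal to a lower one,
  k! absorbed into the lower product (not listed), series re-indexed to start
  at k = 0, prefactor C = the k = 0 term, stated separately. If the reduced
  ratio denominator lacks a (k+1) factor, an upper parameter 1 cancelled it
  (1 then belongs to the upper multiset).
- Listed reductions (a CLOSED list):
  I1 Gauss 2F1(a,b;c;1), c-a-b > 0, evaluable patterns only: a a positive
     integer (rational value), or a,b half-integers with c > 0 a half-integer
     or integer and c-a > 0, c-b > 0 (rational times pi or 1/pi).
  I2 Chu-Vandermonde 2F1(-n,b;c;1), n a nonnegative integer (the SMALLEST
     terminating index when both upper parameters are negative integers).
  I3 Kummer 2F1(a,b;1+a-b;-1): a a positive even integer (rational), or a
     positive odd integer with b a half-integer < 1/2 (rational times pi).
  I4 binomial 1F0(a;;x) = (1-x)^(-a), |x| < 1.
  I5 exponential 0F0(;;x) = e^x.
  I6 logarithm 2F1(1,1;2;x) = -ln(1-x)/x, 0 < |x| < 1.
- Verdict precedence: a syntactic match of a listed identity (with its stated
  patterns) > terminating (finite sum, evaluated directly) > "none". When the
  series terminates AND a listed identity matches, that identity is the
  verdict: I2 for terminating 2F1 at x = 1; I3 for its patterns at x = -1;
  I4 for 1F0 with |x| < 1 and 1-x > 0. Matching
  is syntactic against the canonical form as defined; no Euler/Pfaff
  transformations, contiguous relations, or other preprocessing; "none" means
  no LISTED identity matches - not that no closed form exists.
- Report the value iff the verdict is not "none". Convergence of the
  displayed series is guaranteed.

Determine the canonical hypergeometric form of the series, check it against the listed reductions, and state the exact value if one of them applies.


At argument -9/7: a 1F0 with upper {-3}, lower {-}, scaled by C = 5/3. Verdict: terminating. With -3 upstairs the series is a 4-term polynomial sum; evaluated term by term. Exact value: 20480/1029.

First insight: from the first term 5/3: the two k-th powers (C = 5/3, x = -9/7) combine into one argument.
Term ratio: r(k) = (-9/7) * (k-3) / [(k+1)] ; factor over Q: parameters, x = (-9/7), and C = 5/3.


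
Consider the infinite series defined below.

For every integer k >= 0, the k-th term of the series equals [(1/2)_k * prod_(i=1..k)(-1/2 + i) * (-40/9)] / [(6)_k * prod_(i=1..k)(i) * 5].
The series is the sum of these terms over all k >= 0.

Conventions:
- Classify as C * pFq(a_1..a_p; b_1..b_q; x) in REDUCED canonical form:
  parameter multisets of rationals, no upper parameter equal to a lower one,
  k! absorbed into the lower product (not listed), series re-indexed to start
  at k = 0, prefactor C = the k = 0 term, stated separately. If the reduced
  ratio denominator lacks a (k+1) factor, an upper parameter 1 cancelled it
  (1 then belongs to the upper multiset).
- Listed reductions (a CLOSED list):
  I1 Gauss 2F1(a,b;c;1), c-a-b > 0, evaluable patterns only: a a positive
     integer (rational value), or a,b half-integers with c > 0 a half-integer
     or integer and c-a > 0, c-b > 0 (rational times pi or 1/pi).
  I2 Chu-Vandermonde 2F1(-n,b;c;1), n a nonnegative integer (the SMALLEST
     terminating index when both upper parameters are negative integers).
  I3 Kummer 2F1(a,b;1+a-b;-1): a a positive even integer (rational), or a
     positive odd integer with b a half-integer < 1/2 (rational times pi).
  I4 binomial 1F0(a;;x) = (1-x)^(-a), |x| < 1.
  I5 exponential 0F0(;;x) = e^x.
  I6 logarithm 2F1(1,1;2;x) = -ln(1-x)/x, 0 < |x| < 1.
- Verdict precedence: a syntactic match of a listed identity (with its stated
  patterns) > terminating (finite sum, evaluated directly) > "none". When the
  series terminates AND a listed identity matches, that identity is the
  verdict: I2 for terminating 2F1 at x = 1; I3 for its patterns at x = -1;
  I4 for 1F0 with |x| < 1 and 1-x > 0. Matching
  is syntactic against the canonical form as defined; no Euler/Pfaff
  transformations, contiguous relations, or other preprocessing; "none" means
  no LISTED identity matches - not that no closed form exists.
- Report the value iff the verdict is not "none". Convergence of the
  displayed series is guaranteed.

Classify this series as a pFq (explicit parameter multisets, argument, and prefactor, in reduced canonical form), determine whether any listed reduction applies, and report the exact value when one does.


Classification (C = -8/9): 2F1 with upper {1/2, 1/2}, lower {6}, argument x = 1. Verdict: Gauss's theorem I1 (half-integer case) matches (x = 1; upper {1/2, 1/2} half-integers, c = 6 in the evaluable pattern). Sum: (-524288/178605) / pi.

Structural cue: t_0 being -8/9, the constant factors (prefactor -8/9) combine into one prefactor.
Step ratio: r(k) = 1 * (k+1/2) (k+1/2) / [(k+6) (k+1)] - rational in k, leading ratio 1; with t_0 = -8/9, classification follows.


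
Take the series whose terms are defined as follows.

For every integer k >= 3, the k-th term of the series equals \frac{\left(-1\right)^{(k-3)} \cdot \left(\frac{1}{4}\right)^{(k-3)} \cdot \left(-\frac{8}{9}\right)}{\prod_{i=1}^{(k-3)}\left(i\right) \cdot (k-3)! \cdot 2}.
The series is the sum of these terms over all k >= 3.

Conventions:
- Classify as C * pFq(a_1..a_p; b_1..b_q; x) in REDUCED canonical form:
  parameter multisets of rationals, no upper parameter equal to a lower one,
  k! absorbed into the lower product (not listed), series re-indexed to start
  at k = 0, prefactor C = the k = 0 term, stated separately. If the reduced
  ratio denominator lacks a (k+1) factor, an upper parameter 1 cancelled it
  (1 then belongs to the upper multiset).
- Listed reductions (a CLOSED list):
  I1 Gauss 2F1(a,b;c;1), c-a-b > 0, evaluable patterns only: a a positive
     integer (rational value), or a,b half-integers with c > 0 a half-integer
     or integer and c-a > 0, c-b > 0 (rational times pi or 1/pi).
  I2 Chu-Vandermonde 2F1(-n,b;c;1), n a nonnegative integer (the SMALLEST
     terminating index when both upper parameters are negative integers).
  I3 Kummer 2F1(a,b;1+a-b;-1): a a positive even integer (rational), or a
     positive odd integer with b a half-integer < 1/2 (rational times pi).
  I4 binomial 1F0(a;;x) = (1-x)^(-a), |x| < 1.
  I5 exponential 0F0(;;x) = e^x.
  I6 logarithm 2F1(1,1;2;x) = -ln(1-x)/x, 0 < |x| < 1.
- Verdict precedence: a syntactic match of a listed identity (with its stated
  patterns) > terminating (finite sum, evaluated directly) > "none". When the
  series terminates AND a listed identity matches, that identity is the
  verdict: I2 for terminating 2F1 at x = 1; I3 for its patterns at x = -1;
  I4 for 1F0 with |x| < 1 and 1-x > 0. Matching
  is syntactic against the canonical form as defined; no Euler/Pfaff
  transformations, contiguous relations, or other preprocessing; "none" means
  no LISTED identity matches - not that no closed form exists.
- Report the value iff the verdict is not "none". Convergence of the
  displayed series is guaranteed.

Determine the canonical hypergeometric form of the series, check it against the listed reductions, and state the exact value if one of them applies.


The series (x = -\frac{1}{4}) is 0F1: upper {-}, lower {1}, prefactor -\frac{4}{9}. Verdict: none (x = -\frac{1}{4}): each listed identity misses the multisets {-} ; {1}.

Structural cue: t_0 being -\frac{4}{9}, the lower running product (C = -4/9) is a rising factorial.
Step ratio: r(k) = -\frac{1}{4} * 1 / [(k+1) (k+1)] - rational in k, leading ratio -\frac{1}{4}; with t_0 = -\frac{4}{9}, classification follows.


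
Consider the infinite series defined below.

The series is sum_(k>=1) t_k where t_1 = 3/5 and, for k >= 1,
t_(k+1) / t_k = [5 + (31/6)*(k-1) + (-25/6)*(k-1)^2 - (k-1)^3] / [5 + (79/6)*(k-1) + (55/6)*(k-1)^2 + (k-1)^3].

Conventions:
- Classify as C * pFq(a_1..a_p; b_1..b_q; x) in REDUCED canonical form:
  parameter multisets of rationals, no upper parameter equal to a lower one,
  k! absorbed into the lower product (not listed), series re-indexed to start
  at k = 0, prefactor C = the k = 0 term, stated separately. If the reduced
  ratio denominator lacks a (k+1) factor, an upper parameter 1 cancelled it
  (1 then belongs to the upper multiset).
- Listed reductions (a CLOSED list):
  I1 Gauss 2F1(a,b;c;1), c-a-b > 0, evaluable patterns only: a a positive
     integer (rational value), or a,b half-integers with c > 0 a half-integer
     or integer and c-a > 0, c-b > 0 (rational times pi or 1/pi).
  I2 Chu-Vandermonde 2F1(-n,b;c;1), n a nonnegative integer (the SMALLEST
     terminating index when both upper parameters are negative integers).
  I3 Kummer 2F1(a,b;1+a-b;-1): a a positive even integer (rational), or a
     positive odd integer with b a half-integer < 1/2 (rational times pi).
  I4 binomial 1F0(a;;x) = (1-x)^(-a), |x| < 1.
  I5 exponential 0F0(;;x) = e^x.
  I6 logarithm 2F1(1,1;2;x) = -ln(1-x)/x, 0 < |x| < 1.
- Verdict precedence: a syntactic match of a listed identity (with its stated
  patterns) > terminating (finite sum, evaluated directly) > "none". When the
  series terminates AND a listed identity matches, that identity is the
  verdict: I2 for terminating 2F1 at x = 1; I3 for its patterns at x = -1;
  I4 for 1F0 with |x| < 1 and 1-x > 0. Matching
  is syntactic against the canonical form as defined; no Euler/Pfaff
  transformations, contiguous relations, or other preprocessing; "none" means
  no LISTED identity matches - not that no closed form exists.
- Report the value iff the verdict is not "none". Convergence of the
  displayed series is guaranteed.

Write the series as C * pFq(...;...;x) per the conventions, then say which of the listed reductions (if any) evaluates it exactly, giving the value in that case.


x = -1 here; the reduced form reads 2F1, upper {-3/2, 5}, lower {15/2}, C = 3/5. Verdict: Kummer's theorem (I3) matches (x = -1; c = 15/2 equals 1+a-b for upper {-3/2, 5}: listed pattern). Sum: (27027/65536) * pi.

Key step: from the first term 3/5: the expanded ratio factors over Q; C = 3/5, roots give parameters.
Term ratio: r(k) = (-1) * (k-3/2) (k+5) / [(k+15/2) (k+1)] - rational in k. x = (-1); t_0 = 3/5; negate the roots.


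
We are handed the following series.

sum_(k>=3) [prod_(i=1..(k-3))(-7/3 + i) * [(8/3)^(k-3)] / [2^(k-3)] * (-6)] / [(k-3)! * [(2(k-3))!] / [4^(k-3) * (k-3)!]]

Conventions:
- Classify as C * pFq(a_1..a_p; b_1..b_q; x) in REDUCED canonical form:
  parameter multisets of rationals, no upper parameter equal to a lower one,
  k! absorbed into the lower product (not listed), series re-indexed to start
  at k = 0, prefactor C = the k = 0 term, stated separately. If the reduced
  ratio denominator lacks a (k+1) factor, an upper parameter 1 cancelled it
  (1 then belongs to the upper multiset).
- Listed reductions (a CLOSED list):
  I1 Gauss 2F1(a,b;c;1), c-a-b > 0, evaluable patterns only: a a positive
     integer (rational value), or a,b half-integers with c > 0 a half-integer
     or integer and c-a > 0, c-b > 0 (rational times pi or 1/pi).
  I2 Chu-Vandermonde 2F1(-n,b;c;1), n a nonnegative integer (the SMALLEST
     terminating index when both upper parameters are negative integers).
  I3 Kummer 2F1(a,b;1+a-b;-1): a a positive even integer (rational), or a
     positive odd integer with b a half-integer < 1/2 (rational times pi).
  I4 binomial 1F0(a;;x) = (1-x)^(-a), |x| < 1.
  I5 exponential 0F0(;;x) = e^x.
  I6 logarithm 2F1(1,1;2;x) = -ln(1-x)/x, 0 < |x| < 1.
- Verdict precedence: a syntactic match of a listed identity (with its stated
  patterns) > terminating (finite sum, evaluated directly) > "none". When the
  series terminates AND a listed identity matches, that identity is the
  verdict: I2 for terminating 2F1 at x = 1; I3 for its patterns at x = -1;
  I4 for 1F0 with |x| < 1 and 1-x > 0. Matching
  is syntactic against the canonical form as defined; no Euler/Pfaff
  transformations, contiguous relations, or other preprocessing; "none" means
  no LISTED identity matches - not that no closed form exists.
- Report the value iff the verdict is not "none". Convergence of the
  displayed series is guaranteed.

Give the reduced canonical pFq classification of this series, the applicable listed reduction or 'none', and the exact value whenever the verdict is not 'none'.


Reduced: x = 4/3, 1F1, upper = {-4/3}, lower = {1/2}, C = -6. Verdict: none here - no I1-I6 shape fits x = 4/3 with lower {1/2}.

Key step: t_0 being -6, the two k-th powers (C = -6) combine into one argument.
Term ratio: r(k) = (4/3) * (k-4/3) / [(k+1/2) (k+1)] ; factor over Q: parameters, x = (4/3), and C = -6.


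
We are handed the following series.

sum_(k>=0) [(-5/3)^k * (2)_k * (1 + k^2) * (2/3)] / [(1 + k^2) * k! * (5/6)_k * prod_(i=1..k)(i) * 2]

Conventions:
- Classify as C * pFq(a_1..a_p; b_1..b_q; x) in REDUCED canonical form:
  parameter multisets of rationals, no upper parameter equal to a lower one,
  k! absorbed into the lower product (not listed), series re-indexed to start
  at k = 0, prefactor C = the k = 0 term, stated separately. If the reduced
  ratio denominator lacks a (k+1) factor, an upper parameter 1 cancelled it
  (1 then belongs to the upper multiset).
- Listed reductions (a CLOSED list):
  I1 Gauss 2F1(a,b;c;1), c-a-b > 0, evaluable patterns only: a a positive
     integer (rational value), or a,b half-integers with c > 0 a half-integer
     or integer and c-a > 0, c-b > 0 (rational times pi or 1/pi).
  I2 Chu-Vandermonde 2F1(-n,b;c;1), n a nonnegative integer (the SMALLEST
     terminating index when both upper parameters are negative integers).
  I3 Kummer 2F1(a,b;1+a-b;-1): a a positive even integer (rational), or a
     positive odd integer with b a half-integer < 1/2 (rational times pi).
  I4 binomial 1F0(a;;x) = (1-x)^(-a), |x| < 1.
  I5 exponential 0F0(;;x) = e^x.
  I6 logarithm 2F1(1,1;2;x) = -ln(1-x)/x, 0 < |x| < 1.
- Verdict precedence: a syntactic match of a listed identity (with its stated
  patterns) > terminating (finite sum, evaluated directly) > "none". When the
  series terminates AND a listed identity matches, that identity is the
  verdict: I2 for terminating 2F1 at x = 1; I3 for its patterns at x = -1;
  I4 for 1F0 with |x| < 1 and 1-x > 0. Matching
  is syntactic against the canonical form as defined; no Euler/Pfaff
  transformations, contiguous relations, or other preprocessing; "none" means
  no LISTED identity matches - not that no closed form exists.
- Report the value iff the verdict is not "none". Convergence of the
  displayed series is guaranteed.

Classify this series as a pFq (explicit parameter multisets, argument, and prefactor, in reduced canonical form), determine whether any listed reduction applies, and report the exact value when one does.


x = -5/3 here; the reduced form reads 1F2, upper {2}, lower {5/6, 1}, C = 1/3. Verdict: none - this 1F2 at x = -5/3 matches no listed pattern, and upper {2} holds no stopper.

The tell: x = (-5/3) and the lower running product (prefactor 1/3) is a rising factorial.
Adjacent-term ratio: r(k) = (-5/3) * (k+2) / [(k+5/6) (k+1) (k+1)] - rational in k, leading ratio (-5/3); with t_0 = 1/3, classification follows.


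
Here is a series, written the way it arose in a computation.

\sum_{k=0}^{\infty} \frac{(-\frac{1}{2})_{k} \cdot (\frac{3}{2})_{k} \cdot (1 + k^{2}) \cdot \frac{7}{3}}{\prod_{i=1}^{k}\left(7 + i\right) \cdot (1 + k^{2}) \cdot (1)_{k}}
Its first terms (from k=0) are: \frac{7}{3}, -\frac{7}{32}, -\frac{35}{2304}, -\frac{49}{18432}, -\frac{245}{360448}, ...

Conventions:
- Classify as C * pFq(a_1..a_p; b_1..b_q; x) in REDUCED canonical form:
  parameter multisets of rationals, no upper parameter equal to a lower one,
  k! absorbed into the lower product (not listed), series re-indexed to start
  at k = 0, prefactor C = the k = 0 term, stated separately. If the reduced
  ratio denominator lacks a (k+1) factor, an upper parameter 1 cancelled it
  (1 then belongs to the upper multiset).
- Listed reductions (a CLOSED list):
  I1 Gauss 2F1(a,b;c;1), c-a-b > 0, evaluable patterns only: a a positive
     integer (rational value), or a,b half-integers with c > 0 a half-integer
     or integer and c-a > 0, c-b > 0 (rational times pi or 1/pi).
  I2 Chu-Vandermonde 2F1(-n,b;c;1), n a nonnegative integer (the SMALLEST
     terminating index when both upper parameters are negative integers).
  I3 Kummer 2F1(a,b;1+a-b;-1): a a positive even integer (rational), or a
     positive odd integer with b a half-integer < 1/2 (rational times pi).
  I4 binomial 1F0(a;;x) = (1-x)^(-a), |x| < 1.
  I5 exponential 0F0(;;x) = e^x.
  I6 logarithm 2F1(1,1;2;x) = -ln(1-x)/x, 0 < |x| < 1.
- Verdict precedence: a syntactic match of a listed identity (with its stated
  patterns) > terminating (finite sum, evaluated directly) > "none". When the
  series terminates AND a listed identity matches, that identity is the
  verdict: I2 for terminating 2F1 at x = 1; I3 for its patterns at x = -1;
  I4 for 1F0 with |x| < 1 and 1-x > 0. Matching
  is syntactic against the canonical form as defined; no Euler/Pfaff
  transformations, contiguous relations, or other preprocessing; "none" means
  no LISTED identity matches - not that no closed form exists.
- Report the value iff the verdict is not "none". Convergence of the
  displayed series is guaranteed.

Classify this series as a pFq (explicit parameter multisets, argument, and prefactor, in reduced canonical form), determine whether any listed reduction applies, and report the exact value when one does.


Prefactor \frac{7}{3}, argument 1: 2F1 with upper {-\frac{1}{2}, \frac{3}{2}} over lower {8}. Verdict: Gauss's theorem I1 (half-integer case) fires (x = 1; upper {-\frac{1}{2}, \frac{3}{2}} half-integers, c = 8 in the evaluable pattern). Its exact value is \frac{4194304}{637065} / \pi.

Key observation: t_0 being \frac{7}{3}, (1)_k (C = 7/3) is k! itself.
Adjacent-term ratio: r(k) = 1 * (k-\frac{1}{2}) (k+\frac{3}{2}) / [(k+8) (k+1)] - rational; roots negated = parameters, x = 1, C = \frac{7}{3}.
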